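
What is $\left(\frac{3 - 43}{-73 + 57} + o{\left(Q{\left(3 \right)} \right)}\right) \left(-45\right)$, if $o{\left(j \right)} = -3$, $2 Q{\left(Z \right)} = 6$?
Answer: $\frac{45}{2} \approx 22.5$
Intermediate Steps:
$Q{\left(Z \right)} = 3$ ($Q{\left(Z \right)} = \frac{1}{2} \cdot 6 = 3$)
$\left(\frac{3 - 43}{-73 + 57} + o{\left(Q{\left(3 \right)} \right)}\right) \left(-45\right) = \left(\frac{3 - 43}{-73 + 57} - 3\right) \left(-45\right) = \left(- \frac{40}{-16} - 3\right) \left(-45\right) = \left(\left(-40\right) \left(- \frac{1}{16}\right) - 3\right) \left(-45\right) = \left(\frac{5}{2} - 3\right) \left(-45\right) = \left(- \frac{1}{2}\right) \left(-45\right) = \frac{45}{2}$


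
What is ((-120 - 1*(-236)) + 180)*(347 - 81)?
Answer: 78736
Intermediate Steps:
((-120 - 1*(-236)) + 180)*(347 - 81) = ((-120 + 236) + 180)*266 = (116 + 180)*266 = 296*266 = 78736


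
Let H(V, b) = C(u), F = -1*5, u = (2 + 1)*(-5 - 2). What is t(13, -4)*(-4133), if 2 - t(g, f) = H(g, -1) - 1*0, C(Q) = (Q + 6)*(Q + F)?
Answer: 1603604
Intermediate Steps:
u = -21 (u = 3*(-7) = -21)
F = -5
C(Q) = (-5 + Q)*(6 + Q) (C(Q) = (Q + 6)*(Q - 5) = (6 + Q)*(-5 + Q) = (-5 + Q)*(6 + Q))
H(V, b) = 390 (H(V, b) = -30 - 21 + (-21)² = -30 - 21 + 441 = 390)
t(g, f) = -388 (t(g, f) = 2 - (390 - 1*0) = 2 - (390 + 0) = 2 - 1*390 = 2 - 390 = -388)
t(13, -4)*(-4133) = -388*(-4133) = 1603604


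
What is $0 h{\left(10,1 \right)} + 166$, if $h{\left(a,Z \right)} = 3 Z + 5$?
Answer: $166$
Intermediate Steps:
$h{\left(a,Z \right)} = 5 + 3 Z$
$0 h{\left(10,1 \right)} + 166 = 0 \left(5 + 3 \cdot 1\right) + 166 = 0 \left(5 + 3\right) + 166 = 0 \cdot 8 + 166 = 0 + 166 = 166$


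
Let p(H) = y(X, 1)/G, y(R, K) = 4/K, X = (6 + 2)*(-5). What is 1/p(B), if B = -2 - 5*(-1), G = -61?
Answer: -61/4 ≈ -15.250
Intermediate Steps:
X = -40 (X = 8*(-5) = -40)
B = 3 (B = -2 + 5 = 3)
p(H) = -4/61 (p(H) = (4/1)/(-61) = (4*1)*(-1/61) = 4*(-1/61) = -4/61)
1/p(B) = 1/(-4/61) = -61/4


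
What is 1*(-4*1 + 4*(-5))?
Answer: -24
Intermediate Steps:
1*(-4*1 + 4*(-5)) = 1*(-4 - 20) = 1*(-24) = -24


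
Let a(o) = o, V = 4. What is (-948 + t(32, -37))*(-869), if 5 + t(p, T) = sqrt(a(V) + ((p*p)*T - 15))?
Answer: 828157 - 2607*I*sqrt(4211) ≈ 8.2816e+5 - 1.6917e+5*I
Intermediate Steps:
t(p, T) = -5 + sqrt(-11 + T*p**2) (t(p, T) = -5 + sqrt(4 + ((p*p)*T - 15)) = -5 + sqrt(4 + (p**2*T - 15)) = -5 + sqrt(4 + (T*p**2 - 15)) = -5 + sqrt(4 + (-15 + T*p**2)) = -5 + sqrt(-11 + T*p**2))
(-948 + t(32, -37))*(-869) = (-948 + (-5 + sqrt(-11 - 37*32**2)))*(-869) = (-948 + (-5 + sqrt(-11 - 37*1024)))*(-869) = (-948 + (-5 + sqrt(-11 - 37888)))*(-869) = (-948 + (-5 + sqrt(-37899)))*(-869) = (-948 + (-5 + 3*I*sqrt(4211)))*(-869) = (-953 + 3*I*sqrt(4211))*(-869) = 828157 - 2607*I*sqrt(4211)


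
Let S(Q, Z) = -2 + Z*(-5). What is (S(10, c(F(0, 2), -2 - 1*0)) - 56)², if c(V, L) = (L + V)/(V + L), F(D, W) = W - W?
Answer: 3969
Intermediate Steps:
F(D, W) = 0
c(V, L) = 1 (c(V, L) = (L + V)/(L + V) = 1)
S(Q, Z) = -2 - 5*Z
(S(10, c(F(0, 2), -2 - 1*0)) - 56)² = ((-2 - 5*1) - 56)² = ((-2 - 5) - 56)² = (-7 - 56)² = (-63)² = 3969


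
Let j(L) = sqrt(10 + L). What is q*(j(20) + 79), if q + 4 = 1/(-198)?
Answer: -62647/198 - 793*sqrt(30)/198 ≈ -338.34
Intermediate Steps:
q = -793/198 (q = -4 + 1/(-198) = -4 - 1/198 = -793/198 ≈ -4.0051)
q*(j(20) + 79) = -793*(sqrt(10 + 20) + 79)/198 = -793*(sqrt(30) + 79)/198 = -793*(79 + sqrt(30))/198 = -62647/198 - 793*sqrt(30)/198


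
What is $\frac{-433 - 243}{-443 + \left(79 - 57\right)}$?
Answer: $\frac{676}{421} \approx 1.6057$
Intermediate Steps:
$\frac{-433 - 243}{-443 + \left(79 - 57\right)} = - \frac{676}{-443 + 22} = - \frac{676}{-421} = \left(-676\right) \left(- \frac{1}{421}\right) = \frac{676}{421}$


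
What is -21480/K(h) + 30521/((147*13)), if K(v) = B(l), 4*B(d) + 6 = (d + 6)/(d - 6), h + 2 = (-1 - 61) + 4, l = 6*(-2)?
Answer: 493098217/32487 ≈ 15178.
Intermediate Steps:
l = -12
h = -60 (h = -2 + ((-1 - 61) + 4) = -2 + (-62 + 4) = -2 - 58 = -60)
B(d) = -3/2 + (6 + d)/(4*(-6 + d)) (B(d) = -3/2 + ((d + 6)/(d - 6))/4 = -3/2 + ((6 + d)/(-6 + d))/4 = -3/2 + (6 + d)/(4*(-6 + d)))
K(v) = -17/12 (K(v) = (42 - 5*(-12))/(4*(-6 - 12)) = (1/4)*(42 + 60)/(-18) = (1/4)*(-1/18)*102 = -17/12)
-21480/K(h) + 30521/((147*13)) = -21480/(-17/12) + 30521/((147*13)) = -21480*(-12/17) + 30521/1911 = 257760/17 + 30521*(1/1911) = 257760/17 + 30521/1911 = 493098217/32487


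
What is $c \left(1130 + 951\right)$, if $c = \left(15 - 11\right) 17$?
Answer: $141508$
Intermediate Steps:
$c = 68$ ($c = 4 \cdot 17 = 68$)
$c \left(1130 + 951\right) = 68 \left(1130 + 951\right) = 68 \cdot 2081 = 141508$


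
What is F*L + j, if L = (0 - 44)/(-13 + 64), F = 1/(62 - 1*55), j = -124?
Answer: -44312/357 ≈ -124.12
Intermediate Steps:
F = 1/7 (F = 1/(62 - 55) = 1/7 ≈ 0.14286)
L = -44/51 ≈ -0.86275
F*L + j = (1/7)*(-44/51) - 124 = -44/357 - 124 = -44312/357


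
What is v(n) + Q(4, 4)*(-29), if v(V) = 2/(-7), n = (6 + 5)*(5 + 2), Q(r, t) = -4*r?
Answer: 3246/7 ≈ 463.71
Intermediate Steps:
n = 77 (n = 11*7 = 77)
v(V) = -2/7 (v(V) = 2*(-⅐) = -2/7)
v(n) + Q(4, 4)*(-29) = -2/7 - 4*4*(-29) = -2/7 - 16*(-29) = -2/7 + 464 = 3246/7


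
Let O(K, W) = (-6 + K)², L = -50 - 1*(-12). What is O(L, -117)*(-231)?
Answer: -447216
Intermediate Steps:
L = -38 (L = -50 + 12 = -38)
O(L, -117)*(-231) = (-6 - 38)²*(-231) = (-44)²*(-231) = 1936*(-231) = -447216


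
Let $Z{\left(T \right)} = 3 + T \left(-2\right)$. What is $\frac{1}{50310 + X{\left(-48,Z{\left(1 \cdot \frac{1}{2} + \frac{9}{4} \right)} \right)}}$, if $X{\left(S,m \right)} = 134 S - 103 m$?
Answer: $\frac{2}{88271} \approx 2.2658 \cdot 10^{-5}$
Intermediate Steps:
$Z{\left(T \right)} = 3 - 2 T$
$X{\left(S,m \right)} = - 103 m + 134 S$
$\frac{1}{50310 + X{\left(-48,Z{\left(1 \cdot \frac{1}{2} + \frac{9}{4} \right)} \right)}} = \frac{1}{50310 - \left(6432 + 103 \left(3 - 2 \left(1 \cdot \frac{1}{2} + \frac{9}{4}\right)\right)\right)} = \frac{1}{50310 - \left(6432 + 103 \left(3 - 2 \left(1 \cdot \frac{1}{2} + 9 \cdot \frac{1}{4}\right)\right)\right)} = \frac{1}{50310 - \left(6432 + 103 \left(3 - 2 \left(\frac{1}{2} + \frac{9}{4}\right)\right)\right)} = \frac{1}{50310 - \left(6432 + 103 \left(3 - \frac{11}{2}\right)\right)} = \frac{1}{50310 - \frac{12349}{2}} = \frac{1}{\frac{88271}{2}} = \frac{2}{88271}$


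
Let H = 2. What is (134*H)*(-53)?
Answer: -14204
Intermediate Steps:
(134*H)*(-53) = (134*2)*(-53) = 268*(-53) = -14204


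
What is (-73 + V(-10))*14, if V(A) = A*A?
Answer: 378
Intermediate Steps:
V(A) = A²
(-73 + V(-10))*14 = (-73 + (-10)²)*14 = (-73 + 100)*14 = 27*14 = 378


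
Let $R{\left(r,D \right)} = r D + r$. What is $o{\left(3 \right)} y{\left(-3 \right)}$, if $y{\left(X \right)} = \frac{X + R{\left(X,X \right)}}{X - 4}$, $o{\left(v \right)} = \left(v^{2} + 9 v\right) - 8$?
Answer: $-12$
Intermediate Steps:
$R{\left(r,D \right)} = r + D r$ ($R{\left(r,D \right)} = D r + r = r + D r$)
$o{\left(v \right)} = -8 + v^{2} + 9 v$
$y{\left(X \right)} = \frac{X + X \left(1 + X\right)}{-4 + X}$ ($y{\left(X \right)} = \frac{X + X \left(1 + X\right)}{X - 4} = \frac{X + X \left(1 + X\right)}{-4 + X}$)
$o{\left(3 \right)} y{\left(-3 \right)} = \left(-8 + 3^{2} + 9 \cdot 3\right) \left(- \frac{3 \left(2 - 3\right)}{-4 - 3}\right) = \left(-8 + 9 + 27\right) \left(\left(-3\right) \frac{1}{-7} \left(-1\right)\right) = 28 \left(\left(-3\right) \left(- \frac{1}{7}\right) \left(-1\right)\right) = 28 \left(- \frac{3}{7}\right) = -12$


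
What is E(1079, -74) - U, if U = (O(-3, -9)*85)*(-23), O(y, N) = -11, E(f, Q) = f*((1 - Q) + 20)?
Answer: 81000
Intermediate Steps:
E(f, Q) = f*(21 - Q)
U = 21505 (U = -11*85*(-23) = -935*(-23) = 21505)
E(1079, -74) - U = 1079*(21 - 1*(-74)) - 1*21505 = 1079*(21 + 74) - 21505 = 1079*95 - 21505 = 102505 - 21505 = 81000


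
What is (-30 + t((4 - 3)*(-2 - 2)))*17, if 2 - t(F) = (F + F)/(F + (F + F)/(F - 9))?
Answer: -5678/11 ≈ -516.18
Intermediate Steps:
t(F) = 2 - 2*F/(F + 2*F/(-9 + F)) (t(F) = 2 - (F + F)/(F + (F + F)/(F - 9)) = 2 - 2*F/(F + (2*F)/(-9 + F)) = 2 - 2*F/(F + 2*F/(-9 + F)))
(-30 + t((4 - 3)*(-2 - 2)))*17 = (-30 + 4/(-7 + (4 - 3)*(-2 - 2)))*17 = (-30 + 4/(-7 + 1*(-4)))*17 = (-30 + 4/(-7 - 4))*17 = (-30 + 4/(-11))*17 = (-30 + 4*(-1/11))*17 = (-30 - 4/11)*17 = -334/11*17 = -5678/11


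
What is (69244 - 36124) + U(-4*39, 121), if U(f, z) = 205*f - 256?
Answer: 884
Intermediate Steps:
U(f, z) = -256 + 205*f
(69244 - 36124) + U(-4*39, 121) = (69244 - 36124) + (-256 + 205*(-4*39)) = 33120 + (-256 + 205*(-156)) = 33120 + (-256 - 31980) = 33120 - 32236 = 884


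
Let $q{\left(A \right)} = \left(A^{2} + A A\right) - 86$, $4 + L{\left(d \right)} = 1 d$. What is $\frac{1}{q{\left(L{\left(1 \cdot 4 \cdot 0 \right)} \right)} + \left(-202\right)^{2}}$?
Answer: $\frac{1}{40750} \approx 2.454 \cdot 10^{-5}$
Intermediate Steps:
$L{\left(d \right)} = -4 + d$ ($L{\left(d \right)} = -4 + 1 d = -4 + d$)
$q{\left(A \right)} = -86 + 2 A^{2}$ ($q{\left(A \right)} = \left(A^{2} + A^{2}\right) - 86 = 2 A^{2} - 86 = -86 + 2 A^{2}$)
$\frac{1}{q{\left(L{\left(1 \cdot 4 \cdot 0 \right)} \right)} + \left(-202\right)^{2}} = \frac{1}{\left(-86 + 2 \left(-4 + 1 \cdot 4 \cdot 0\right)^{2}\right) + \left(-202\right)^{2}} = \frac{1}{\left(-86 + 2 \left(-4 + 4 \cdot 0\right)^{2}\right) + 40804} = \frac{1}{\left(-86 + 2 \left(-4 + 0\right)^{2}\right) + 40804} = \frac{1}{\left(-86 + 2 \left(-4\right)^{2}\right) + 40804} = \frac{1}{\left(-86 + 2 \cdot 16\right) + 40804} = \frac{1}{\left(-86 + 32\right) + 40804} = \frac{1}{-54 + 40804} = \frac{1}{40750}$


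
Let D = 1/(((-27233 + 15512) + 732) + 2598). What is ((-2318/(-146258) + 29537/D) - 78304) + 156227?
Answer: -18118956159517/73129 ≈ -2.4777e+8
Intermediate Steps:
D = -1/8391 (D = 1/((-11721 + 732) + 2598) = 1/(-10989 + 2598) = 1/(-8391) = -1/8391 ≈ -0.00011918)
((-2318/(-146258) + 29537/D) - 78304) + 156227 = ((-2318/(-146258) + 29537/(-1/8391)) - 78304) + 156227 = ((-2318*(-1/146258) + 29537*(-8391)) - 78304) + 156227 = ((1159/73129 - 247844967) - 78304) + 156227 = (-18124654590584/73129 - 78304) + 156227 = -18130380883800/73129 + 156227 = -18118956159517/73129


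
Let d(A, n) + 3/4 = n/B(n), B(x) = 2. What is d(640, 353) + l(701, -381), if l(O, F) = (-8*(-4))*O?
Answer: 90431/4 ≈ 22608.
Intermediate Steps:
l(O, F) = 32*O
d(A, n) = -¾ + n/2
d(640, 353) + l(701, -381) = (-¾ + (½)*353) + 32*701 = (-¾ + 353/2) + 22432 = 703/4 + 22432 = 90431/4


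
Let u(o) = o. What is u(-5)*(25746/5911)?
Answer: -128730/5911 ≈ -21.778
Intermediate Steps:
u(-5)*(25746/5911) = -128730/5911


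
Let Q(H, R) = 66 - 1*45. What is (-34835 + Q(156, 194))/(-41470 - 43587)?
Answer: 34814/85057 ≈ 0.40930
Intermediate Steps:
Q(H, R) = 21 (Q(H, R) = 66 - 45 = 21)
(-34835 + Q(156, 194))/(-41470 - 43587) = (-34835 + 21)/(-41470 - 43587) = -34814/(-85057) = -34814*(-1/85057) = 34814/85057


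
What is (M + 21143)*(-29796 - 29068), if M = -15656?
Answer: -322986768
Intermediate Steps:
(M + 21143)*(-29796 - 29068) = (-15656 + 21143)*(-29796 - 29068) = 5487*(-58864) = -322986768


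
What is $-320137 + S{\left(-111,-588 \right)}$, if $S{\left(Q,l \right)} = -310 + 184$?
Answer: $-320263$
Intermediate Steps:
$S{\left(Q,l \right)} = -126$
$-320137 + S{\left(-111,-588 \right)} = -320137 - 126 = -320263$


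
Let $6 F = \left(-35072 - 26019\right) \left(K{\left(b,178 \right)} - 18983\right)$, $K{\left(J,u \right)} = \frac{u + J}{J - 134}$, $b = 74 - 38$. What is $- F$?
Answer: $- \frac{28415684467}{147} \approx -1.933 \cdot 10^{8}$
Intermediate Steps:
$b = 36$ ($b = 74 - 38 = 36$)
$K{\left(J,u \right)} = \frac{J + u}{-134 + J}$
$F = \frac{28415684467}{147}$ ($F = \frac{\left(-35072 - 26019\right) \left(\frac{36 + 178}{-134 + 36} - 18983\right)}{6} = \frac{\left(-61091\right) \left(\frac{1}{-98} \cdot 214 - 18983\right)}{6} = \frac{\left(-61091\right) \left(\left(- \frac{1}{98}\right) 214 - 18983\right)}{6} = \frac{\left(-61091\right) \left(- \frac{107}{49} - 18983\right)}{6} = \frac{\left(-61091\right) \left(- \frac{930274}{49}\right)}{6} = \frac{1}{6} \cdot \frac{56831368934}{49} = \frac{28415684467}{147} \approx 1.933 \cdot 10^{8}$)
$- F = \left(-1\right) \frac{28415684467}{147} = - \frac{28415684467}{147}$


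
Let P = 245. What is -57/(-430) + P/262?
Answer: 30071/28165 ≈ 1.0677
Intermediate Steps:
-57/(-430) + P/262 = -57/(-430) + 245/262 = -57*(-1/430) + 245*(1/262) = 57/430 + 245/262 = 30071/28165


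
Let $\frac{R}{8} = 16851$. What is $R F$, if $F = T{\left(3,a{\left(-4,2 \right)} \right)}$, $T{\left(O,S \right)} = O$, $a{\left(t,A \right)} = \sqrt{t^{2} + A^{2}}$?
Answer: $404424$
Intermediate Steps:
$a{\left(t,A \right)} = \sqrt{A^{2} + t^{2}}$
$R = 134808$ ($R = 8 \cdot 16851 = 134808$)
$F = 3$
$R F = 134808 \cdot 3 = 404424$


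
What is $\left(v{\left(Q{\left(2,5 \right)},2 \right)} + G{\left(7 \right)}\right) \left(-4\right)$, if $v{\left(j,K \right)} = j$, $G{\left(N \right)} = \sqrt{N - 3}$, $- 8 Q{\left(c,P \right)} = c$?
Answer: $-7$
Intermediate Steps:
$Q{\left(c,P \right)} = - \frac{c}{8}$
$G{\left(N \right)} = \sqrt{-3 + N}$
$\left(v{\left(Q{\left(2,5 \right)},2 \right)} + G{\left(7 \right)}\right) \left(-4\right) = \left(\left(- \frac{1}{8}\right) 2 + \sqrt{-3 + 7}\right) \left(-4\right) = \left(- \frac{1}{4} + \sqrt{4}\right) \left(-4\right) = \left(- \frac{1}{4} + 2\right) \left(-4\right) = \frac{7}{4} \left(-4\right) = -7$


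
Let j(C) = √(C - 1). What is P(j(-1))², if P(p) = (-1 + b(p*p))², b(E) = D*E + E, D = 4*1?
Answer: 14641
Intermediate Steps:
D = 4
b(E) = 5*E (b(E) = 4*E + E = 5*E)
j(C) = √(-1 + C)
P(p) = (-1 + 5*p²)² (P(p) = (-1 + 5*(p*p))² = (-1 + 5*p²)²)
P(j(-1))² = ((-1 + 5*(√(-1 - 1))²)²)² = ((-1 + 5*(√(-2))²)²)² = ((-1 + 5*(I*√2)²)²)² = ((-1 + 5*(-2))²)² = ((-1 - 10)²)² = ((-11)²)² = 121² = 14641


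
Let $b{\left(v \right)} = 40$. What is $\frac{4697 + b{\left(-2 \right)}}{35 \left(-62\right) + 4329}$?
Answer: $\frac{4737}{2159} \approx 2.1941$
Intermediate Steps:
$\frac{4697 + b{\left(-2 \right)}}{35 \left(-62\right) + 4329} = \frac{4697 + 40}{35 \left(-62\right) + 4329} = \frac{4737}{-2170 + 4329} = \frac{4737}{2159}$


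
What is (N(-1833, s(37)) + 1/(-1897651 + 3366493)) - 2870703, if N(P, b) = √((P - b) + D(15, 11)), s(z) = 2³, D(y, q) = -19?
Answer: -4216609135925/1468842 + 2*I*√465 ≈ -2.8707e+6 + 43.128*I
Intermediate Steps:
s(z) = 8
N(P, b) = √(-19 + P - b) (N(P, b) = √((P - b) - 19) = √(-19 + P - b))
(N(-1833, s(37)) + 1/(-1897651 + 3366493)) - 2870703 = (√(-19 - 1833 - 1*8) + 1/(-1897651 + 3366493)) - 2870703 = (√(-19 - 1833 - 8) + 1/1468842) - 2870703 = (√(-1860) + 1/1468842) - 2870703 = (2*I*√465 + 1/1468842) - 2870703 = (1/1468842 + 2*I*√465) - 2870703 = -4216609135925/1468842 + 2*I*√465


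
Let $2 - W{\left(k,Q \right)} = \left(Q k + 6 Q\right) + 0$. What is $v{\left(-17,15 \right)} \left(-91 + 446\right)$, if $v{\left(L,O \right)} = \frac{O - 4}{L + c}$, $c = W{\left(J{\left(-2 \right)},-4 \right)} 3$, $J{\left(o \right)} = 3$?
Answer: $\frac{3905}{97} \approx 40.258$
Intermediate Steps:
$W{\left(k,Q \right)} = 2 - 6 Q - Q k$ ($W{\left(k,Q \right)} = 2 - \left(\left(Q k + 6 Q\right) + 0\right) = 2 - \left(\left(6 Q + Q k\right) + 0\right) = 2 - \left(6 Q + Q k\right) = 2 - 6 Q - Q k$)
$c = 114$ ($c = \left(2 - -24 - \left(-4\right) 3\right) 3 = \left(2 + 24 + 12\right) 3 = 38 \cdot 3 = 114$)
$v{\left(L,O \right)} = \frac{-4 + O}{114 + L}$ ($v{\left(L,O \right)} = \frac{O - 4}{L + 114} = \frac{-4 + O}{114 + L}$)
$v{\left(-17,15 \right)} \left(-91 + 446\right) = \frac{-4 + 15}{114 - 17} \left(-91 + 446\right) = \frac{1}{97} \cdot 11 \cdot 355 = \frac{11}{97} \cdot 355 = \frac{3905}{97}$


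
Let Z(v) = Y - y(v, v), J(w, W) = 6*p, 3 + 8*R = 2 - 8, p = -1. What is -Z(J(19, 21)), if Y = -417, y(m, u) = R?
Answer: 3327/8 ≈ 415.88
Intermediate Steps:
R = -9/8 (R = -3/8 + (2 - 8)/8 = -3/8 + (⅛)*(-6) = -3/8 - ¾ = -9/8 ≈ -1.1250)
y(m, u) = -9/8
J(w, W) = -6 (J(w, W) = 6*(-1) = -6)
Z(v) = -3327/8 (Z(v) = -417 - 1*(-9/8) = -417 + 9/8 = -3327/8)
-Z(J(19, 21)) = -1*(-3327/8) = 3327/8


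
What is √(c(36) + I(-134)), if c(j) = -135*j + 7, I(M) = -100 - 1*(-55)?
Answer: I*√4898 ≈ 69.986*I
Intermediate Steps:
I(M) = -45 (I(M) = -100 + 55 = -45)
c(j) = 7 - 135*j
√(c(36) + I(-134)) = √((7 - 135*36) - 45) = √((7 - 4860) - 45) = √(-4853 - 45) = √(-4898) = I*√4898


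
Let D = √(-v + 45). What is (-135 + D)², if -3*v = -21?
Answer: (135 - √38)² ≈ 16599.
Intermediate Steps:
v = 7 (v = -⅓*(-21) = 7)
D = √38 (D = √(-1*7 + 45) = √(-7 + 45) = √38 ≈ 6.1644)
(-135 + D)² = (-135 + √38)²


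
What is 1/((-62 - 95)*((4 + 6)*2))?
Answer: -1/3140 ≈ -0.00031847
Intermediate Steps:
1/((-62 - 95)*((4 + 6)*2)) = 1/(-1570*2) = 1/(-157*20) = 1/(-3140) = -1/3140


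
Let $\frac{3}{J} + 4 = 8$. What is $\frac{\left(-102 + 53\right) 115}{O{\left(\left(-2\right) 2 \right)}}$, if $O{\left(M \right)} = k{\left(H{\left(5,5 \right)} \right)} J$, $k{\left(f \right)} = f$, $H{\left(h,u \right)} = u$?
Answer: $- \frac{4508}{3} \approx -1502.7$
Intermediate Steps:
$J = \frac{3}{4}$ ($J = \frac{3}{-4 + 8} = \frac{3}{4} \approx 0.75$)
$O{\left(M \right)} = \frac{15}{4}$ ($O{\left(M \right)} = 5 \cdot \frac{3}{4} = \frac{15}{4}$)
$\frac{\left(-102 + 53\right) 115}{O{\left(\left(-2\right) 2 \right)}} = \frac{\left(-102 + 53\right) 115}{\frac{15}{4}} = \left(-49\right) 115 \cdot \frac{4}{15} = \left(-5635\right) \frac{4}{15} = - \frac{4508}{3}$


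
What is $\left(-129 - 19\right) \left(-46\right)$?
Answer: $6808$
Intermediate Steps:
$\left(-129 - 19\right) \left(-46\right) = \left(-148\right) \left(-46\right) = 6808$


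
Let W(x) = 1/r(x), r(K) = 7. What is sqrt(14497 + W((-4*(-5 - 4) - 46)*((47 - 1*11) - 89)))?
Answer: 2*sqrt(177590)/7 ≈ 120.40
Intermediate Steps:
W(x) = 1/7
sqrt(14497 + W((-4*(-5 - 4) - 46)*((47 - 1*11) - 89))) = sqrt(14497 + 1/7) = sqrt(101480/7) = 2*sqrt(177590)/7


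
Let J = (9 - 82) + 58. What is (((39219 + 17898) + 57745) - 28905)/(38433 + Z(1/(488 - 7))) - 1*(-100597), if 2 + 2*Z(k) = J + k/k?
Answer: 3865525682/38425 ≈ 1.0060e+5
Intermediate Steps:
J = -15 (J = -73 + 58 = -15)
Z(k) = -8 (Z(k) = -1 + (-15 + k/k)/2 = -1 + (-15 + 1)/2 = -1 + (½)*(-14) = -1 - 7 = -8)
(((39219 + 17898) + 57745) - 28905)/(38433 + Z(1/(488 - 7))) - 1*(-100597) = (((39219 + 17898) + 57745) - 28905)/(38433 - 8) - 1*(-100597) = ((57117 + 57745) - 28905)/38425 + 100597 = (114862 - 28905)*(1/38425) + 100597 = 85957*(1/38425) + 100597 = 85957/38425 + 100597 = 3865525682/38425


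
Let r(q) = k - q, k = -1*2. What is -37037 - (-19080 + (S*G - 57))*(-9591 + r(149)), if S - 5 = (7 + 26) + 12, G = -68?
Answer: -219592491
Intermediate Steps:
k = -2
r(q) = -2 - q
S = 50 (S = 5 + ((7 + 26) + 12) = 5 + (33 + 12) = 5 + 45 = 50)
-37037 - (-19080 + (S*G - 57))*(-9591 + r(149)) = -37037 - (-19080 + (50*(-68) - 57))*(-9591 + (-2 - 1*149)) = -37037 - (-19080 + (-3400 - 57))*(-9591 + (-2 - 149)) = -37037 - (-19080 - 3457)*(-9591 - 151) = -37037 - (-22537)*(-9742) = -37037 - 1*219555454 = -37037 - 219555454 = -219592491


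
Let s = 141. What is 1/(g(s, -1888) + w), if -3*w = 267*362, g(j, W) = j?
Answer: -1/32077 ≈ -3.1175e-5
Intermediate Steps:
w = -32218 (w = -89*362 = -⅓*96654 = -32218)
1/(g(s, -1888) + w) = 1/(141 - 32218) = 1/(-32077) = -1/32077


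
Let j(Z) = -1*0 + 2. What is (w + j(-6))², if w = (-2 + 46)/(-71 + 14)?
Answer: 4900/3249 ≈ 1.5082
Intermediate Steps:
j(Z) = 2 (j(Z) = 0 + 2 = 2)
w = -44/57 (w = 44/(-57) = 44*(-1/57) = -44/57 ≈ -0.77193)
(w + j(-6))² = (-44/57 + 2)² = (70/57)² = 4900/3249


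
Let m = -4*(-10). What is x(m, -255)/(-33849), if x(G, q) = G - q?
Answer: -295/33849 ≈ -0.0087152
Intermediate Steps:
m = 40
x(m, -255)/(-33849) = (40 - 1*(-255))/(-33849) = (40 + 255)*(-1/33849) = 295*(-1/33849) = -295/33849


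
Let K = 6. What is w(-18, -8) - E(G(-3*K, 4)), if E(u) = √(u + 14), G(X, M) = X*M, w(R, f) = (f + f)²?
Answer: 256 - I*√58 ≈ 256.0 - 7.6158*I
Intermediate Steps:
w(R, f) = 4*f² (w(R, f) = (2*f)² = 4*f²)
G(X, M) = M*X
E(u) = √(14 + u)
w(-18, -8) - E(G(-3*K, 4)) = 4*(-8)² - √(14 + 4*(-3*6)) = 4*64 - √(14 + 4*(-18)) = 256 - √(14 - 72) = 256 - √(-58) = 256 - I*√58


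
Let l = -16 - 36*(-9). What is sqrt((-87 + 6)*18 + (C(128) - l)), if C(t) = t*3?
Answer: I*sqrt(1382) ≈ 37.175*I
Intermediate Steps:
C(t) = 3*t
l = 308 (l = -16 + 324 = 308)
sqrt((-87 + 6)*18 + (C(128) - l)) = sqrt((-87 + 6)*18 + (3*128 - 1*308)) = sqrt(-81*18 + (384 - 308)) = sqrt(-1458 + 76) = sqrt(-1382) = I*sqrt(1382)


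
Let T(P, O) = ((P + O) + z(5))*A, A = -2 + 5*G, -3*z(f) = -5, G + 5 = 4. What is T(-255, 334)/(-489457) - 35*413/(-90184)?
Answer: 21378074501/132423570264 ≈ 0.16144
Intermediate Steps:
G = -1 (G = -5 + 4 = -1)
z(f) = 5/3 (z(f) = -⅓*(-5) = 5/3)
A = -7 (A = -2 + 5*(-1) = -2 - 5 = -7)
T(P, O) = -35/3 - 7*O - 7*P (T(P, O) = ((P + O) + 5/3)*(-7) = ((O + P) + 5/3)*(-7) = (5/3 + O + P)*(-7) = -35/3 - 7*O - 7*P)
T(-255, 334)/(-489457) - 35*413/(-90184) = (-35/3 - 7*334 - 7*(-255))/(-489457) - 35*413/(-90184) = (-35/3 - 2338 + 1785)*(-1/489457) - 14455*(-1/90184) = -1694/3*(-1/489457) + 14455/90184 = 1694/1468371 + 14455/90184 = 21378074501/132423570264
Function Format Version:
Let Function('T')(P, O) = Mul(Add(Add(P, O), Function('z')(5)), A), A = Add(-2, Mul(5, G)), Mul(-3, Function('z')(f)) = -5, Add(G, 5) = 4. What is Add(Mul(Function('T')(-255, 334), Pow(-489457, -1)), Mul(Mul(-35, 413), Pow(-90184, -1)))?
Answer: Rational(21378074501, 132423570264) ≈ 0.16144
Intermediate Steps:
G = -1 (G = Add(-5, 4) = -1)
Function('z')(f) = Rational(5, 3) (Function('z')(f) = Mul(Rational(-1, 3), -5) = Rational(5, 3))
A = -7 (A = Add(-2, Mul(5, -1)) = Add(-2, -5) = -7)
Function('T')(P, O) = Add(Rational(-35, 3), Mul(-7, O), Mul(-7, P)) (Function('T')(P, O) = Mul(Add(Add(P, O), Rational(5, 3)), -7) = Mul(Add(Add(O, P), Rational(5, 3)), -7) = Mul(Add(Rational(5, 3), O, P), -7) = Add(Rational(-35, 3), Mul(-7, O), Mul(-7, P)))
Add(Mul(Function('T')(-255, 334), Pow(-489457, -1)), Mul(Mul(-35, 413), Pow(-90184, -1))) = Add(Mul(Add(Rational(-35, 3), Mul(-7, 334), Mul(-7, -255)), Pow(-489457, -1)), Mul(Mul(-35, 413), Pow(-90184, -1))) = Add(Mul(Add(Rational(-35, 3), -2338, 1785), Rational(-1, 489457)), Mul(-14455, Rational(-1, 90184))) = Add(Mul(Rational(-1694, 3), Rational(-1, 489457)), Rational(14455, 90184)) = Add(Rational(1694, 1468371), Rational(14455, 90184)) = Rational(21378074501, 132423570264)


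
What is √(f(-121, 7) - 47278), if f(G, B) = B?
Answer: I*√47271 ≈ 217.42*I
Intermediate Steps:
√(f(-121, 7) - 47278) = √(7 - 47278) = √(-47271) = I*√47271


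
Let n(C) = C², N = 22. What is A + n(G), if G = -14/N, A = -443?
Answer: -53554/121 ≈ -442.60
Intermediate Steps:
G = -7/11 (G = -14/22 = -14*1/22 = -7/11 ≈ -0.63636)
A + n(G) = -443 + (-7/11)² = -443 + 49/121 = -53554/121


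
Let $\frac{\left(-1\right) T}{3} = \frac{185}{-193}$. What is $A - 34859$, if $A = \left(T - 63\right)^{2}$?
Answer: $- \frac{1163810075}{37249} \approx -31244.0$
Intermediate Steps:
$T = \frac{555}{193}$ ($T = - 3 \frac{185}{-193} = - 3 \cdot 185 \left(- \frac{1}{193}\right) = \left(-3\right) \left(- \frac{185}{193}\right) = \frac{555}{193} \approx 2.8756$)
$A = \frac{134652816}{37249}$ ($A = \left(\frac{555}{193} - 63\right)^{2} = \left(- \frac{11604}{193}\right)^{2} = \frac{134652816}{37249} \approx 3614.9$)
$A - 34859 = \frac{134652816}{37249} - 34859 = - \frac{1163810075}{37249}$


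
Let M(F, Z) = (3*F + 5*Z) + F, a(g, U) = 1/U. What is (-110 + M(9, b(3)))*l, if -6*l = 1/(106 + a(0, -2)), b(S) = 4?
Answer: 18/211 ≈ 0.085308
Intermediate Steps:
a(g, U) = 1/U
M(F, Z) = 4*F + 5*Z
l = -1/633 (l = -1/(6*(106 + 1/(-2))) = -1/(6*(106 - ½)) = -1/(6*211/2) = -⅙*2/211 = -1/633 ≈ -0.0015798)
(-110 + M(9, b(3)))*l = (-110 + (4*9 + 5*4))*(-1/633) = (-110 + (36 + 20))*(-1/633) = (-110 + 56)*(-1/633) = -54*(-1/633) = 18/211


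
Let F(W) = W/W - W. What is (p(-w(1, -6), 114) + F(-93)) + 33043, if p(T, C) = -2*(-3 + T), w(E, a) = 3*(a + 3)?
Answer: 33125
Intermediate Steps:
w(E, a) = 9 + 3*a (w(E, a) = 3*(3 + a) = 9 + 3*a)
F(W) = 1 - W
p(T, C) = 6 - 2*T
(p(-w(1, -6), 114) + F(-93)) + 33043 = ((6 - (-2)*(9 + 3*(-6))) + (1 - 1*(-93))) + 33043 = ((6 - (-2)*(9 - 18)) + (1 + 93)) + 33043 = ((6 - (-2)*(-9)) + 94) + 33043 = ((6 - 2*9) + 94) + 33043 = ((6 - 18) + 94) + 33043 = (-12 + 94) + 33043 = 82 + 33043 = 33125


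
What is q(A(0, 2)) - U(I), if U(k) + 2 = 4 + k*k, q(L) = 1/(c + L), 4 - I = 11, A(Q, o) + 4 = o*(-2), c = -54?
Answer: -3163/62 ≈ -51.016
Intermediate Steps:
A(Q, o) = -4 - 2*o (A(Q, o) = -4 + o*(-2) = -4 - 2*o)
I = -7 (I = 4 - 1*11 = 4 - 11 = -7)
q(L) = 1/(-54 + L)
U(k) = 2 + k² (U(k) = -2 + (4 + k*k) = -2 + (4 + k²) = 2 + k²)
q(A(0, 2)) - U(I) = 1/(-54 + (-4 - 2*2)) - (2 + (-7)²) = 1/(-54 + (-4 - 4)) - (2 + 49) = 1/(-54 - 8) - 1*51 = 1/(-62) - 51 = -1/62 - 51 = -3163/62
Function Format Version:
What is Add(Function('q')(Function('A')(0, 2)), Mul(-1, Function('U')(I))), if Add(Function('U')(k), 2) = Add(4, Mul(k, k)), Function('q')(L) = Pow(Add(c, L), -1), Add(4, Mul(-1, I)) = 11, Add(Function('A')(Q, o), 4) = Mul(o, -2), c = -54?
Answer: Rational(-3163, 62) ≈ -51.016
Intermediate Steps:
Function('A')(Q, o) = Add(-4, Mul(-2, o)) (Function('A')(Q, o) = Add(-4, Mul(o, -2)) = Add(-4, Mul(-2, o)))
I = -7 (I = Add(4, Mul(-1, 11)) = Add(4, -11) = -7)
Function('q')(L) = Pow(Add(-54, L), -1)
Function('U')(k) = Add(2, Pow(k, 2)) (Function('U')(k) = Add(-2, Add(4, Mul(k, k))) = Add(-2, Add(4, Pow(k, 2))) = Add(2, Pow(k, 2)))
Add(Function('q')(Function('A')(0, 2)), Mul(-1, Function('U')(I))) = Add(Pow(Add(-54, Add(-4, Mul(-2, 2))), -1), Mul(-1, Add(2, Pow(-7, 2)))) = Add(Pow(Add(-54, Add(-4, -4)), -1), Mul(-1, Add(2, 49))) = Add(Pow(Add(-54, -8), -1), Mul(-1, 51)) = Add(Pow(-62, -1), -51) = Add(Rational(-1, 62), -51) = Rational(-3163, 62)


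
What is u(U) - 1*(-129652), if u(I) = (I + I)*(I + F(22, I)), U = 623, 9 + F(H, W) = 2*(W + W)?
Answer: 3999728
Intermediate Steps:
F(H, W) = -9 + 4*W (F(H, W) = -9 + 2*(W + W) = -9 + 2*(2*W) = -9 + 4*W)
u(I) = 2*I*(-9 + 5*I) (u(I) = (I + I)*(I + (-9 + 4*I)) = (2*I)*(-9 + 5*I) = 2*I*(-9 + 5*I))
u(U) - 1*(-129652) = 2*623*(-9 + 5*623) - 1*(-129652) = 2*623*(-9 + 3115) + 129652 = 2*623*3106 + 129652 = 3870076 + 129652 = 3999728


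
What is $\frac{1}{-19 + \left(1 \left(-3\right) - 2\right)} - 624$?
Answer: $- \frac{14977}{24} \approx -624.04$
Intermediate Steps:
$\frac{1}{-19 + \left(1 \left(-3\right) - 2\right)} - 624 = \frac{1}{-19 - 5} - 624 = \frac{1}{-24} - 624 = - \frac{1}{24} - 624 = - \frac{14977}{24}$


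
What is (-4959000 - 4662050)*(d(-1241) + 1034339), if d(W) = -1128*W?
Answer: -23419434836350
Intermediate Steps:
(-4959000 - 4662050)*(d(-1241) + 1034339) = (-4959000 - 4662050)*(-1128*(-1241) + 1034339) = -9621050*(1399848 + 1034339) = -9621050*2434187 = -23419434836350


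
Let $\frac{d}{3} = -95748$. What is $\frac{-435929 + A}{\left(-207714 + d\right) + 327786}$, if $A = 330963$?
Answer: $\frac{52483}{83586} \approx 0.62789$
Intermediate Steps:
$d = -287244$ ($d = 3 \left(-95748\right) = -287244$)
$\frac{-435929 + A}{\left(-207714 + d\right) + 327786} = \frac{-435929 + 330963}{\left(-207714 - 287244\right) + 327786} = - \frac{104966}{-494958 + 327786} = - \frac{104966}{-167172} = \left(-104966\right) \left(- \frac{1}{167172}\right) = \frac{52483}{83586}$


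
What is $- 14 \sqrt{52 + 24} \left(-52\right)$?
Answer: $1456 \sqrt{19} \approx 6346.6$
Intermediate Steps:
$- 14 \sqrt{52 + 24} \left(-52\right) = - 14 \sqrt{76} \left(-52\right) = - 14 \cdot 2 \sqrt{19} \left(-52\right) = - 28 \sqrt{19} \left(-52\right) = 1456 \sqrt{19}$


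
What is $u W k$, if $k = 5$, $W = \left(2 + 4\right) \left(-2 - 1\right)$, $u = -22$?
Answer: $1980$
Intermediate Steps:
$W = -18$ ($W = 6 \left(-2 - 1\right) = 6 \left(-3\right) = -18$)
$u W k = \left(-22\right) \left(-18\right) 5 = 396 \cdot 5 = 1980$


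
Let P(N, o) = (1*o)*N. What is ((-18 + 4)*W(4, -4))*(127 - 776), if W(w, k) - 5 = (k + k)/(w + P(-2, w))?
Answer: 63602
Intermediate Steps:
P(N, o) = N*o (P(N, o) = o*N = N*o)
W(w, k) = 5 - 2*k/w (W(w, k) = 5 + (k + k)/(w - 2*w) = 5 + (2*k)/((-w)) = 5 + (2*k)*(-1/w) = 5 - 2*k/w)
((-18 + 4)*W(4, -4))*(127 - 776) = ((-18 + 4)*(5 - 2*(-4)/4))*(127 - 776) = -14*(5 - 2*(-4)*¼)*(-649) = -14*(5 + 2)*(-649) = -14*7*(-649) = -98*(-649) = 63602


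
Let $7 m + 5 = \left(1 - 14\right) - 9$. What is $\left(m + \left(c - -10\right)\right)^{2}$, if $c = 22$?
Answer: $\frac{38809}{49} \approx 792.02$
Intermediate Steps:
$m = - \frac{27}{7}$ ($m = - \frac{5}{7} + \frac{\left(1 - 14\right) - 9}{7} = - \frac{5}{7} + \frac{-13 - 9}{7} = - \frac{5}{7} + \frac{1}{7} \left(-22\right) = - \frac{5}{7} - \frac{22}{7} = - \frac{27}{7} \approx -3.8571$)
$\left(m + \left(c - -10\right)\right)^{2} = \left(- \frac{27}{7} + \left(22 - -10\right)\right)^{2} = \left(- \frac{27}{7} + \left(22 + 10\right)\right)^{2} = \left(- \frac{27}{7} + 32\right)^{2} = \left(\frac{197}{7}\right)^{2} = \frac{38809}{49}$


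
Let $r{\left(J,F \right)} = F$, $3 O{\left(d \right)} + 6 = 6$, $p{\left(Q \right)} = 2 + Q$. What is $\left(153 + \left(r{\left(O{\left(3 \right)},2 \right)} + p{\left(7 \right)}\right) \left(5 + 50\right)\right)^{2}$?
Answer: $574564$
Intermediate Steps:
$O{\left(d \right)} = 0$ ($O{\left(d \right)} = -2 + \frac{1}{3} \cdot 6 = -2 + 2 = 0$)
$\left(153 + \left(r{\left(O{\left(3 \right)},2 \right)} + p{\left(7 \right)}\right) \left(5 + 50\right)\right)^{2} = \left(153 + \left(2 + \left(2 + 7\right)\right) \left(5 + 50\right)\right)^{2} = \left(153 + \left(2 + 9\right) 55\right)^{2} = \left(153 + 11 \cdot 55\right)^{2} = \left(153 + 605\right)^{2} = 758^{2} = 574564$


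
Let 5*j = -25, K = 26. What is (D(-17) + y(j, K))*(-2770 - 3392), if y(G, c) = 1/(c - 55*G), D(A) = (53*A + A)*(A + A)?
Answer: -57890837706/301 ≈ -1.9233e+8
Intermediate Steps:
j = -5 (j = (⅕)*(-25) = -5)
D(A) = 108*A² (D(A) = (54*A)*(2*A) = 108*A²)
(D(-17) + y(j, K))*(-2770 - 3392) = (108*(-17)² + 1/(26 - 55*(-5)))*(-2770 - 3392) = (108*289 + 1/(26 + 275))*(-6162) = (31212 + 1/301)*(-6162) = (9394813/301)*(-6162) = -57890837706/301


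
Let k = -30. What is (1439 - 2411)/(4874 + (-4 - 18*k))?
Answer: -486/2705 ≈ -0.17967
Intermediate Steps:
(1439 - 2411)/(4874 + (-4 - 18*k)) = (1439 - 2411)/(4874 + (-4 - 18*(-30))) = -972/(4874 + (-4 + 540)) = -972/(4874 + 536) = -972/5410 = -972*1/5410 = -486/2705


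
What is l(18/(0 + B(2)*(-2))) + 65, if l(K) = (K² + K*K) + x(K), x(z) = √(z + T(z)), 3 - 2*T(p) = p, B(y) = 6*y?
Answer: 529/8 + 3*√2/4 ≈ 67.186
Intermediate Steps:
T(p) = 3/2 - p/2
x(z) = √(3/2 + z/2) (x(z) = √(z + (3/2 - z/2)) = √(3/2 + z/2))
l(K) = √(6 + 2*K)/2 + 2*K² (l(K) = (K² + K*K) + √(6 + 2*K)/2 = (K² + K²) + √(6 + 2*K)/2 = 2*K² + √(6 + 2*K)/2 = √(6 + 2*K)/2 + 2*K²)
l(18/(0 + B(2)*(-2))) + 65 = (√(6 + 2*(18/(0 + (6*2)*(-2))))/2 + 2*(18/(0 + (6*2)*(-2)))²) + 65 = (√(6 + 2*(18/(0 + 12*(-2))))/2 + 2*(18/(0 + 12*(-2)))²) + 65 = (√(6 + 2*(18/(0 - 24)))/2 + 2*(18/(0 - 24))²) + 65 = (√(6 + 2*(18/(-24)))/2 + 2*(18/(-24))²) + 65 = (√(6 + 2*(18*(-1/24)))/2 + 2*(18*(-1/24))²) + 65 = (√(6 + 2*(-¾))/2 + 2*(-¾)²) + 65 = (√(6 - 3/2)/2 + 2*(9/16)) + 65 = (√(9/2)/2 + 9/8) + 65 = ((3*√2/2)/2 + 9/8) + 65 = (3*√2/4 + 9/8) + 65 = (9/8 + 3*√2/4) + 65 = 529/8 + 3*√2/4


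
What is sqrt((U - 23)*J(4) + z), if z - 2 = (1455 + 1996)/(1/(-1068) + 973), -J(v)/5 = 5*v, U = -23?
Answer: sqrt(4973344535914422)/1039163 ≈ 67.864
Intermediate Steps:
J(v) = -25*v
z = 5763994/1039163 (z = 2 + (1455 + 1996)/(1/(-1068) + 973) = 2 + 3451/(-1/1068 + 973) = 2 + 3451/(1039163/1068) = 2 + 3451*(1068/1039163) = 2 + 3685668/1039163 = 5763994/1039163 ≈ 5.5468)
sqrt((U - 23)*J(4) + z) = sqrt((-23 - 23)*(-25*4) + 5763994/1039163) = sqrt(-46*(-100) + 5763994/1039163) = sqrt(4600 + 5763994/1039163) = sqrt(4785913794/1039163) = sqrt(4973344535914422)/1039163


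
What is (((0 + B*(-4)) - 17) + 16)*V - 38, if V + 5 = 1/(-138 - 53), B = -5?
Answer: -25422/191 ≈ -133.10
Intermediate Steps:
V = -956/191 (V = -5 + 1/(-138 - 53) = -5 + 1/(-191) = -5 - 1/191 = -956/191 ≈ -5.0052)
(((0 + B*(-4)) - 17) + 16)*V - 38 = (((0 - 5*(-4)) - 17) + 16)*(-956/191) - 38 = (((0 + 20) - 17) + 16)*(-956/191) - 38 = ((20 - 17) + 16)*(-956/191) - 38 = (3 + 16)*(-956/191) - 38 = 19*(-956/191) - 38 = -18164/191 - 38 = -25422/191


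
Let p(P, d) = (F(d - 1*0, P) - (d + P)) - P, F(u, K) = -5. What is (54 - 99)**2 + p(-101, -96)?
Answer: 2318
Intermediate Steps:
p(P, d) = -5 - d - 2*P (p(P, d) = (-5 - (d + P)) - P = (-5 - (P + d)) - P = (-5 + (-P - d)) - P = (-5 - P - d) - P = -5 - d - 2*P)
(54 - 99)**2 + p(-101, -96) = (54 - 99)**2 + (-5 - 1*(-96) - 2*(-101)) = (-45)**2 + (-5 + 96 + 202) = 2025 + 293 = 2318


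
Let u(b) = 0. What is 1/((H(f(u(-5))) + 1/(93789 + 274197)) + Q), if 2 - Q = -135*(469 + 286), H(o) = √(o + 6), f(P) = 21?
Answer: 13802311812537678/1406828232497865817237 - 406241088588*√3/1406828232497865817237 ≈ 9.8104e-6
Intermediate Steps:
H(o) = √(6 + o)
Q = 101927 (Q = 2 - (-135)*(469 + 286) = 2 - (-135)*755 = 2 - 1*(-101925) = 2 + 101925 = 101927)
1/((H(f(u(-5))) + 1/(93789 + 274197)) + Q) = 1/((√(6 + 21) + 1/(93789 + 274197)) + 101927) = 1/((√27 + 1/367986) + 101927) = 1/((3*√3 + 1/367986) + 101927) = 1/((1/367986 + 3*√3) + 101927) = 1/(37507709023/367986 + 3*√3)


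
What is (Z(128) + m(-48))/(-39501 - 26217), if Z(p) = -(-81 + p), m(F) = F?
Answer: 95/65718 ≈ 0.0014456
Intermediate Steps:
Z(p) = 81 - p
(Z(128) + m(-48))/(-39501 - 26217) = ((81 - 1*128) - 48)/(-39501 - 26217) = ((81 - 128) - 48)/(-65718) = (-47 - 48)*(-1/65718) = -95*(-1/65718) = 95/65718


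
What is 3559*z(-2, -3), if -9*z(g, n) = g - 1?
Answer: 3559/3 ≈ 1186.3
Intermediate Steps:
z(g, n) = ⅑ - g/9 (z(g, n) = -(g - 1)/9 = -(-1 + g)/9 = ⅑ - g/9)
3559*z(-2, -3) = 3559*(⅑ - ⅑*(-2)) = 3559*(⅑ + 2/9) = 3559*(⅓) = 3559/3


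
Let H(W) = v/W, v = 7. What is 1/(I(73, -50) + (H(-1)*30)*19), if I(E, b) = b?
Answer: -1/4040 ≈ -0.00024752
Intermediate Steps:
H(W) = 7/W
1/(I(73, -50) + (H(-1)*30)*19) = 1/(-50 + ((7/(-1))*30)*19) = 1/(-50 + ((7*(-1))*30)*19) = 1/(-50 - 7*30*19) = 1/(-50 - 210*19) = 1/(-50 - 3990) = 1/(-4040) = -1/4040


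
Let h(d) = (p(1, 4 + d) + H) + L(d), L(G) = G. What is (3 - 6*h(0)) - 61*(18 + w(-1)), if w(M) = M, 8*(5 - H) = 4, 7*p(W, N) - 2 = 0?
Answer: -7439/7 ≈ -1062.7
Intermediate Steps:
p(W, N) = 2/7 (p(W, N) = 2/7 + (1/7)*0 = 2/7 + 0 = 2/7)
H = 9/2 (H = 5 - 1/8*4 = 5 - 1/2 = 9/2 ≈ 4.5000)
h(d) = 67/14 + d (h(d) = (2/7 + 9/2) + d = 67/14 + d)
(3 - 6*h(0)) - 61*(18 + w(-1)) = (3 - 6*(67/14 + 0)) - 61*(18 - 1) = (3 - 6*67/14) - 61*17 = (3 - 201/7) - 1037 = -180/7 - 1037 = -7439/7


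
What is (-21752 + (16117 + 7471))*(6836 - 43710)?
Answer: -67700664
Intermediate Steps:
(-21752 + (16117 + 7471))*(6836 - 43710) = (-21752 + 23588)*(-36874) = 1836*(-36874) = -67700664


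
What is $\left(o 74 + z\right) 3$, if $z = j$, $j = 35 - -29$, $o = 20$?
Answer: $4632$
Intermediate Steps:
$j = 64$ ($j = 35 + 29 = 64$)
$z = 64$
$\left(o 74 + z\right) 3 = \left(20 \cdot 74 + 64\right) 3 = \left(1480 + 64\right) 3 = 1544 \cdot 3 = 4632$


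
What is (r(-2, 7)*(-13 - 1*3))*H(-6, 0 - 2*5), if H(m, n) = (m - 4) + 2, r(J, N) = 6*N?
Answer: 5376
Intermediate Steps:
H(m, n) = -2 + m (H(m, n) = (-4 + m) + 2 = -2 + m)
(r(-2, 7)*(-13 - 1*3))*H(-6, 0 - 2*5) = ((6*7)*(-13 - 1*3))*(-2 - 6) = (42*(-13 - 3))*(-8) = (42*(-16))*(-8) = -672*(-8) = 5376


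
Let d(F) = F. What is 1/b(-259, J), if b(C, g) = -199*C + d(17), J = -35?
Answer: 1/51558 ≈ 1.9396e-5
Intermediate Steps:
b(C, g) = 17 - 199*C (b(C, g) = -199*C + 17 = 17 - 199*C)
1/b(-259, J) = 1/(17 - 199*(-259)) = 1/(17 + 51541) = 1/51558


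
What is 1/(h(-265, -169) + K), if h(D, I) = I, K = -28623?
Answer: -1/28792 ≈ -3.4732e-5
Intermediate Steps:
1/(h(-265, -169) + K) = 1/(-169 - 28623) = 1/(-28792) = -1/28792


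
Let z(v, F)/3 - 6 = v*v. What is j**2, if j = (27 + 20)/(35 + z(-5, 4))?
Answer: 2209/16384 ≈ 0.13483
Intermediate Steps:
z(v, F) = 18 + 3*v**2 (z(v, F) = 18 + 3*(v*v) = 18 + 3*v**2)
j = 47/128 (j = (27 + 20)/(35 + (18 + 3*(-5)**2)) = 47/(35 + (18 + 3*25)) = 47/(35 + (18 + 75)) = 47/(35 + 93) = 47/128 ≈ 0.36719)
j**2 = (47/128)**2 = 2209/16384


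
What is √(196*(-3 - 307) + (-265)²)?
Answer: √9465 ≈ 97.288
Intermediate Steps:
√(196*(-3 - 307) + (-265)²) = √(196*(-310) + 70225) = √(-60760 + 70225) = √9465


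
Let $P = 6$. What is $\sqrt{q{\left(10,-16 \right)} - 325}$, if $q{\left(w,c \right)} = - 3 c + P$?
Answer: $i \sqrt{271} \approx 16.462 i$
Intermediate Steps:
$q{\left(w,c \right)} = 6 - 3 c$ ($q{\left(w,c \right)} = - 3 c + 6 = 6 - 3 c$)
$\sqrt{q{\left(10,-16 \right)} - 325} = \sqrt{\left(6 - -48\right) - 325} = \sqrt{\left(6 + 48\right) - 325} = \sqrt{54 - 325} = \sqrt{-271} = i \sqrt{271}$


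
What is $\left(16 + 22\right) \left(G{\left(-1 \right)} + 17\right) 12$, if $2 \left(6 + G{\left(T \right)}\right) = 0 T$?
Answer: $5016$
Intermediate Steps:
$G{\left(T \right)} = -6$ ($G{\left(T \right)} = -6 + \frac{0 T}{2} = -6 + \frac{1}{2} \cdot 0 = -6 + 0 = -6$)
$\left(16 + 22\right) \left(G{\left(-1 \right)} + 17\right) 12 = \left(16 + 22\right) \left(-6 + 17\right) 12 = 38 \cdot 11 \cdot 12 = 418 \cdot 12 = 5016$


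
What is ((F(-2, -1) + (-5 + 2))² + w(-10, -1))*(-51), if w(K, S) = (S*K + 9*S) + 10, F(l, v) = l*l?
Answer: -612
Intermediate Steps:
F(l, v) = l²
w(K, S) = 10 + 9*S + K*S (w(K, S) = (K*S + 9*S) + 10 = (9*S + K*S) + 10 = 10 + 9*S + K*S)
((F(-2, -1) + (-5 + 2))² + w(-10, -1))*(-51) = (((-2)² + (-5 + 2))² + (10 + 9*(-1) - 10*(-1)))*(-51) = ((4 - 3)² + (10 - 9 + 10))*(-51) = (1² + 11)*(-51) = (1 + 11)*(-51) = 12*(-51) = -612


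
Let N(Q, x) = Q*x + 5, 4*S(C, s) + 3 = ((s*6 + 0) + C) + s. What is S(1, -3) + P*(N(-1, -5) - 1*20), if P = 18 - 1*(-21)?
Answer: -1583/4 ≈ -395.75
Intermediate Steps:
S(C, s) = -¾ + C/4 + 7*s/4 (S(C, s) = -¾ + (((s*6 + 0) + C) + s)/4 = -¾ + (((6*s + 0) + C) + s)/4 = -¾ + ((6*s + C) + s)/4 = -¾ + ((C + 6*s) + s)/4 = -¾ + (C + 7*s)/4 = -¾ + (C/4 + 7*s/4) = -¾ + C/4 + 7*s/4)
N(Q, x) = 5 + Q*x
P = 39 (P = 18 + 21 = 39)
S(1, -3) + P*(N(-1, -5) - 1*20) = (-¾ + (¼)*1 + (7/4)*(-3)) + 39*((5 - 1*(-5)) - 1*20) = (-¾ + ¼ - 21/4) + 39*((5 + 5) - 20) = -23/4 + 39*(10 - 20) = -23/4 + 39*(-10) = -23/4 - 390 = -1583/4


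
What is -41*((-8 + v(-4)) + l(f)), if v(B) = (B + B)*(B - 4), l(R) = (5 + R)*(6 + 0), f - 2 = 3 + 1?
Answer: -5002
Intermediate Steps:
f = 6 (f = 2 + (3 + 1) = 2 + 4 = 6)
l(R) = 30 + 6*R (l(R) = (5 + R)*6 = 30 + 6*R)
v(B) = 2*B*(-4 + B) (v(B) = (2*B)*(-4 + B) = 2*B*(-4 + B))
-41*((-8 + v(-4)) + l(f)) = -41*((-8 + 2*(-4)*(-4 - 4)) + (30 + 6*6)) = -41*((-8 + 2*(-4)*(-8)) + (30 + 36)) = -41*((-8 + 64) + 66) = -41*(56 + 66) = -41*122 = -5002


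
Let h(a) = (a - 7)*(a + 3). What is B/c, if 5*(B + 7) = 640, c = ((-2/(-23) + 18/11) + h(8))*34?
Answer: 30613/109446 ≈ 0.27971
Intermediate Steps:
h(a) = (-7 + a)*(3 + a)
c = 109446/253 (c = ((-2/(-23) + 18/11) + (-21 + 8² - 4*8))*34 = ((-2*(-1/23) + 18*(1/11)) + (-21 + 64 - 32))*34 = ((2/23 + 18/11) + 11)*34 = (436/253 + 11)*34 = (3219/253)*34 = 109446/253 ≈ 432.59)
B = 121 (B = -7 + (⅕)*640 = -7 + 128 = 121)
B/c = 121/(109446/253) = 121*(253/109446) = 30613/109446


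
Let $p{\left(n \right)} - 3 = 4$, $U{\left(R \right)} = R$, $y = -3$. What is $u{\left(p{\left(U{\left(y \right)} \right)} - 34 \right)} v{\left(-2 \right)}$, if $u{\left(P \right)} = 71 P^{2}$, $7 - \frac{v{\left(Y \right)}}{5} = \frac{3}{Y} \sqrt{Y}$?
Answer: $1811565 + \frac{776385 i \sqrt{2}}{2} \approx 1.8116 \cdot 10^{6} + 5.4899 \cdot 10^{5} i$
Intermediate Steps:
$v{\left(Y \right)} = 35 - \frac{15}{\sqrt{Y}}$ ($v{\left(Y \right)} = 35 - 5 \frac{3}{Y} \sqrt{Y} = 35 - 5 \frac{3}{\sqrt{Y}} = 35 - \frac{15}{\sqrt{Y}}$)
$p{\left(n \right)} = 7$ ($p{\left(n \right)} = 3 + 4 = 7$)
$u{\left(p{\left(U{\left(y \right)} \right)} - 34 \right)} v{\left(-2 \right)} = 71 \left(7 - 34\right)^{2} \left(35 - \frac{15}{i \sqrt{2}}\right) = 71 \left(7 - 34\right)^{2} \left(35 - 15 \left(- \frac{i \sqrt{2}}{2}\right)\right) = 71 \left(-27\right)^{2} \left(35 + \frac{15 i \sqrt{2}}{2}\right) = 71 \cdot 729 \left(35 + \frac{15 i \sqrt{2}}{2}\right) = 51759 \left(35 + \frac{15 i \sqrt{2}}{2}\right) = 1811565 + \frac{776385 i \sqrt{2}}{2}$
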